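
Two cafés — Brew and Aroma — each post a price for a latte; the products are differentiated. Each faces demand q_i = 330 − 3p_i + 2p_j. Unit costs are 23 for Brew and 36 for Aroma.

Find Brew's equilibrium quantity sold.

Brew's profit: π = (p_{Brew} − 23)(330 − 3p_{Brew} + 2p_{Aroma}).
∂π/∂p_{Brew} = 399 − 6p_{Brew} + 2p_{Aroma} = 0 ⇒ p_{Brew} = 66.5 + (1/3)p_{Aroma}.
Similarly p_{Aroma} = 73 + (1/3)p_{Brew}.
Solving the two reaction functions simultaneously: (1 − (1/3)(1/3))p_{Brew} = 66.5 + (1/3)·73, so (8/9)p_{Brew} = 545/6 and p_{Brew} = 102.1875.
Then p_{Aroma} = 73 + (1/3)·102.1875 = 107.0625.
q_{Brew} = 330 − 3·102.1875 + 2·107.0625 = 237.5625.

237.5625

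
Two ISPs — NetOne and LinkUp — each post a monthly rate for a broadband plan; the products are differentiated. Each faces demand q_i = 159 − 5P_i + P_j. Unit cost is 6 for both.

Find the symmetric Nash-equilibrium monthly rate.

NetOne's profit: π = (P_{NetOne} − 6)(159 − 5P_{NetOne} + P_{LinkUp}).
∂π/∂P_{NetOne} = 189 − 10P_{NetOne} + P_{LinkUp} = 0 ⇒ P_{NetOne} = 18.9 + 0.1P_{LinkUp}.
By symmetry P_{LinkUp} = P_{NetOne}; substituting into the reaction function, 0.9P_{NetOne} = 18.9 and P_{NetOne} = 21.

21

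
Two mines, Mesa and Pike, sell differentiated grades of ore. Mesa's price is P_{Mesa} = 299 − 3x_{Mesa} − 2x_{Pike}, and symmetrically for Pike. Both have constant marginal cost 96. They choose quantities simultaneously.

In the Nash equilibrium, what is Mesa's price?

172.125

Mine Mesa's profit: π = x_{Mesa}(299 − 3x_{Mesa} − 2x_{Pike}) − 96x_{Mesa}.
∂π/∂x_{Mesa} = 203 − 6x_{Mesa} − 2x_{Pike} = 0 ⇒ x_{Mesa} = 203/6 − (1/3)x_{Pike}.
The game is symmetric, so in equilibrium x_{Pike} = x_{Mesa}: the reaction function gives (4/3)x_{Mesa} = 203/6, hence x_{Mesa} = 25.375.
P_{Mesa} = 299 − 3·25.375 − 2·25.375 = 172.125.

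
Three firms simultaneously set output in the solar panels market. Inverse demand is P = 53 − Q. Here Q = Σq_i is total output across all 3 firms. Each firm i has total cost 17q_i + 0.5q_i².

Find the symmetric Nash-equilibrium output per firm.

A representative firm's profit is π_i = q_i(53 − Q) − 17q_i − 0.5q_i², with Q = q_i + Σ_{j≠i} q_j.
First-order condition: 36 − 3q_i − Σ_{j≠i} q_j = 0.
With identical firms, set every q_j = q: then 36 − 3q − 2q = 0, i.e. q = 36/5 = 7.2.

7.2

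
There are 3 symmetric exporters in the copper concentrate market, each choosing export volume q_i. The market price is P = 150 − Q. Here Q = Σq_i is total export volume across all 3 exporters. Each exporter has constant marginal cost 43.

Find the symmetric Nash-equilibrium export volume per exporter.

A representative exporter's profit is π_i = q_i(150 − Q) − 43q_i, with Q = q_i + Σ_{j≠i} q_j.
First-order condition: 107 − 2q_i − Σ_{j≠i} q_j = 0.
Imposing symmetry (q_j = q for all j) turns Σ_{j≠i} q_j into 2q, so 107 = 4q and q = 26.75.

26.75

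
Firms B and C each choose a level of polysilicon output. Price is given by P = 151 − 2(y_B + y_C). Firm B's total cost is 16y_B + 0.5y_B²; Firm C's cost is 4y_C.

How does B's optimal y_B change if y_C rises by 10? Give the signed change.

Firm B's profit: π = y_B(151 − 2(y_B + y_C)) − 16y_B − 0.5y_B².
∂π/∂y_B = 135 − 5y_B − 2y_C = 0, so y_B = 27 − 0.4y_C.
The reaction-function slope is −0.4, so a 10-unit rise in y_C moves y_B by −0.4 × 10 = −4. B's best response falls — the actions are strategic substitutes.

-4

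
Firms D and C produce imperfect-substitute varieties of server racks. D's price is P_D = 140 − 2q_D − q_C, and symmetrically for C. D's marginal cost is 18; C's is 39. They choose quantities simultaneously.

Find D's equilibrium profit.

1331.28

Firm D's profit: π = q_D(140 − 2q_D − q_C) − 18q_D.
∂π/∂q_D = 122 − 4q_D − q_C = 0 ⇒ q_D = 30.5 − 0.25q_C.
Similarly q_C = 25.25 − 0.25q_D.
Plugging q_C into D's best response: q_D = 30.5 − 0.25(25.25 − 0.25q_D) ⇒ 0.9375q_D = 24.1875, so q_D = 25.8.
Then q_C = 25.25 − 0.25·25.8 = 18.8.
P_D = 140 − 2·25.8 − 18.8 = 69.6.
Profit = (69.6 − 18)·25.8 = 1331.28.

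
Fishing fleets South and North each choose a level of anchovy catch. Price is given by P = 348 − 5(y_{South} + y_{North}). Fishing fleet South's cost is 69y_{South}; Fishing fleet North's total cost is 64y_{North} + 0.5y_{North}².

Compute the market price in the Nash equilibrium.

166

Fishing fleet South's profit: π = y_{South}(348 − 5(y_{South} + y_{North})) − 69y_{South}.
∂π/∂y_{South} = 279 − 10y_{South} − 5y_{North} = 0, so y_{South} = 27.9 − 0.5y_{North}.
For North: ∂π/∂y_{North} = 284 − 11y_{North} − 5y_{South} = 0 ⇒ y_{North} = 284/11 − (5/11)y_{South}.
Substituting the second reaction function into the first: y_{South} = 27.9 − 0.5(284/11 − (5/11)y_{South}), which gives (17/22)y_{South} = 1649/110 ⇒ y_{South} = 19.4.
Then y_{North} = 284/11 − (5/11)·19.4 = 17.
Equilibrium price: P = 348 − 5·36.4 = 166.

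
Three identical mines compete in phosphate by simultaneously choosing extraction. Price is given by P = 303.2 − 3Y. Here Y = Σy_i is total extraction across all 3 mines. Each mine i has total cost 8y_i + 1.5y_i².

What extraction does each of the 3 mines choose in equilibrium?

A representative mine's profit is π_i = y_i(303.2 − 3Y) − 8y_i − 1.5y_i², with Y = y_i + Σ_{j≠i} y_j.
First-order condition: 295.2 − 9y_i − 3Σ_{j≠i} y_j = 0.
Imposing symmetry (y_j = y for all j) turns Σ_{j≠i} y_j into 2y, so 295.2 = 15y and y = 19.68.

19.68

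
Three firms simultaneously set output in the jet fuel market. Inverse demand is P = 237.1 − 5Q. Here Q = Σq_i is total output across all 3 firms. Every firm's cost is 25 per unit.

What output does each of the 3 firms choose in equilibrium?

10.605

A representative firm's profit is π_i = q_i(237.1 − 5Q) − 25q_i, with Q = q_i + Σ_{j≠i} q_j.
First-order condition: 212.1 − 10q_i − 5Σ_{j≠i} q_j = 0.
Imposing symmetry (q_j = q for all j) turns Σ_{j≠i} q_j into 2q, so 212.1 = 20q and q = 10.605.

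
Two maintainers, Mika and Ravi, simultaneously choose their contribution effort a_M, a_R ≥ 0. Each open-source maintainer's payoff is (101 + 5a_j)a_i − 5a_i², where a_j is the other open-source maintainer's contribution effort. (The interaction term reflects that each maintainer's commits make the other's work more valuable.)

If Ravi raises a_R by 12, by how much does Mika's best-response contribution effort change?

6

Mika's payoff is (101 + 5a_R)a_M − 5a_M².
∂π/∂a_M = 101 + 5a_R − 10a_M = 0, so a_M = 10.1 + 0.5a_R.
The reaction-function slope is 0.5, so a 12-unit rise in a_R moves a_M by 0.5 × 12 = 6. Mika's best response rises — the actions are strategic complements.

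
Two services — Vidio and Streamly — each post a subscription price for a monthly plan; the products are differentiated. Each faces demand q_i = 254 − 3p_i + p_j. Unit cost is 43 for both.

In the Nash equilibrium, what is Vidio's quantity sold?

Vidio's profit: π = (p_{Vidio} − 43)(254 − 3p_{Vidio} + p_{Streamly}).
∂π/∂p_{Vidio} = 383 − 6p_{Vidio} + p_{Streamly} = 0 ⇒ p_{Vidio} = 383/6 + (1/6)p_{Streamly}.
The game is symmetric, so in equilibrium p_{Streamly} = p_{Vidio}: the reaction function gives (5/6)p_{Vidio} = 383/6, hence p_{Vidio} = 76.6.
q_{Vidio} = 254 − 3·76.6 + 76.6 = 100.8.

100.8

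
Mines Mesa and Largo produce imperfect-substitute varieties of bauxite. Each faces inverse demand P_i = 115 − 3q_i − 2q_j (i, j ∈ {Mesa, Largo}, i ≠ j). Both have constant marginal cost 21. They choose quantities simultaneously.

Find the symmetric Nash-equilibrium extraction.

Mine Mesa's profit: π = q_{Mesa}(115 − 3q_{Mesa} − 2q_{Largo}) − 21q_{Mesa}.
∂π/∂q_{Mesa} = 94 − 6q_{Mesa} − 2q_{Largo} = 0 ⇒ q_{Mesa} = 47/3 − (1/3)q_{Largo}.
Setting q_{Mesa} = q_{Largo} in the reaction function: q_{Mesa} = 47/3 − (1/3)q_{Mesa}, so q_{Mesa} = (47/3) / (4/3) = 11.75.

11.75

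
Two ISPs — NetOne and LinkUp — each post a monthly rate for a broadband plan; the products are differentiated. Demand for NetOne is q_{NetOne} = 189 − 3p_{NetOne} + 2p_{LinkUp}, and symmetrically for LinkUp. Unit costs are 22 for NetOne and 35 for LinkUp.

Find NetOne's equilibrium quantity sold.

NetOne's profit: π = (p_{NetOne} − 22)(189 − 3p_{NetOne} + 2p_{LinkUp}).
∂π/∂p_{NetOne} = 255 − 6p_{NetOne} + 2p_{LinkUp} = 0 ⇒ p_{NetOne} = 42.5 + (1/3)p_{LinkUp}.
Similarly p_{LinkUp} = 49 + (1/3)p_{NetOne}.
Solving the two reaction functions simultaneously: (1 − (1/3)(1/3))p_{NetOne} = 42.5 + (1/3)·49, so (8/9)p_{NetOne} = 353/6 and p_{NetOne} = 66.1875.
Then p_{LinkUp} = 49 + (1/3)·66.1875 = 71.0625.
q_{NetOne} = 189 − 3·66.1875 + 2·71.0625 = 132.5625.

132.5625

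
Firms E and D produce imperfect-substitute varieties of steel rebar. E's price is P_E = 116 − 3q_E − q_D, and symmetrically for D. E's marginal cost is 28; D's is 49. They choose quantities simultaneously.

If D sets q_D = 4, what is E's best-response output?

Firm E's profit: π = q_E(116 − 3q_E − q_D) − 28q_E.
∂π/∂q_E = 88 − 6q_E − q_D = 0 ⇒ q_E = 44/3 − (1/6)q_D.
At q_D = 4: q_E = 44/3 − (1/6)·4 = 14.

14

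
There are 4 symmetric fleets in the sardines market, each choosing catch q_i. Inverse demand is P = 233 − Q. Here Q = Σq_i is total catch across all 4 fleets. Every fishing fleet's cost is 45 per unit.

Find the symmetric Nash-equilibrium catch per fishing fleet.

37.6

A representative fishing fleet's profit is π_i = q_i(233 − Q) − 45q_i, with Q = q_i + Σ_{j≠i} q_j.
First-order condition: 188 − 2q_i − Σ_{j≠i} q_j = 0.
Imposing symmetry (q_j = q for all j) turns Σ_{j≠i} q_j into 3q, so 188 = 5q and q = 37.6.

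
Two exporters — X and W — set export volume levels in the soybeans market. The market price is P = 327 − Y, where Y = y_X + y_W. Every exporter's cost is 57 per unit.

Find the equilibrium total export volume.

Exporter X's profit: π = y_X(327 − (y_X + y_W)) − 57y_X.
∂π/∂y_X = 270 − 2y_X − y_W = 0, so y_X = 135 − 0.5y_W.
Setting y_X = y_W in the reaction function: y_X = 135 − 0.5y_X, so y_X = 135 / 1.5 = 90.
Total export volume: 90 + 90 = 180.

180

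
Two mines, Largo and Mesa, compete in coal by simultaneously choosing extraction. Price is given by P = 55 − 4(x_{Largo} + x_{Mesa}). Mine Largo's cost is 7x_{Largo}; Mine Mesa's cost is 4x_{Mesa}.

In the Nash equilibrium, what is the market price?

22

Mine Largo's profit: π = x_{Largo}(55 − 4(x_{Largo} + x_{Mesa})) − 7x_{Largo}.
∂π/∂x_{Largo} = 48 − 8x_{Largo} − 4x_{Mesa} = 0, so x_{Largo} = 6 − 0.5x_{Mesa}.
By the same steps for Mesa: x_{Mesa} = 6.375 − 0.5x_{Largo}.
Substituting the second reaction function into the first: x_{Largo} = 6 − 0.5(6.375 − 0.5x_{Largo}), which gives 0.75x_{Largo} = 2.8125 ⇒ x_{Largo} = 3.75.
Then x_{Mesa} = 6.375 − 0.5·3.75 = 4.5.
Equilibrium price: P = 55 − 4·8.25 = 22.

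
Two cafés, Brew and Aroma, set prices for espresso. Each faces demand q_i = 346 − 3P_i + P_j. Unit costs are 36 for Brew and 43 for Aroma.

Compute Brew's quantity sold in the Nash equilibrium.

166.2

Brew's profit: π = (P_{Brew} − 36)(346 − 3P_{Brew} + P_{Aroma}).
∂π/∂P_{Brew} = 454 − 6P_{Brew} + P_{Aroma} = 0 ⇒ P_{Brew} = 227/3 + (1/6)P_{Aroma}.
Similarly P_{Aroma} = 475/6 + (1/6)P_{Brew}.
Plugging P_{Aroma} into Brew's best response: P_{Brew} = 227/3 + (1/6)(475/6 + (1/6)P_{Brew}) ⇒ (35/36)P_{Brew} = 3199/36, so P_{Brew} = 91.4.
Then P_{Aroma} = 475/6 + (1/6)·91.4 = 94.4.
q_{Brew} = 346 − 3·91.4 + 94.4 = 166.2.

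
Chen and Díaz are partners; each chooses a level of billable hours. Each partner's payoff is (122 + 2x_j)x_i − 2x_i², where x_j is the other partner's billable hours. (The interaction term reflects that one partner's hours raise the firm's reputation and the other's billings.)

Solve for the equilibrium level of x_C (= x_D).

Chen's payoff is (122 + 2x_D)x_C − 2x_C².
∂π/∂x_C = 122 + 2x_D − 4x_C = 0, so x_C = 30.5 + 0.5x_D.
By symmetry x_D = x_C; substituting into the reaction function, 0.5x_C = 30.5 and x_C = 61.

61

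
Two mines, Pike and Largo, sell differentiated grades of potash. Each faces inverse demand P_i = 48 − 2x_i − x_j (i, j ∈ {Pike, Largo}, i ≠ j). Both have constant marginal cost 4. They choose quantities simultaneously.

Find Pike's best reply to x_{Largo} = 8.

Mine Pike's profit: π = x_{Pike}(48 − 2x_{Pike} − x_{Largo}) − 4x_{Pike}.
∂π/∂x_{Pike} = 44 − 4x_{Pike} − x_{Largo} = 0 ⇒ x_{Pike} = 11 − 0.25x_{Largo}.
At x_{Largo} = 8: x_{Pike} = 11 − 0.25·8 = 9.

9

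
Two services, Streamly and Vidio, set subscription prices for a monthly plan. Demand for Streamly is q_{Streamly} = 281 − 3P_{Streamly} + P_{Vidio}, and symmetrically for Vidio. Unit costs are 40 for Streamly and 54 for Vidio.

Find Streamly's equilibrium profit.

Streamly's profit: π = (P_{Streamly} − 40)(281 − 3P_{Streamly} + P_{Vidio}).
∂π/∂P_{Streamly} = 401 − 6P_{Streamly} + P_{Vidio} = 0 ⇒ P_{Streamly} = 401/6 + (1/6)P_{Vidio}.
Similarly P_{Vidio} = 443/6 + (1/6)P_{Streamly}.
Plugging P_{Vidio} into Streamly's best response: P_{Streamly} = 401/6 + (1/6)(443/6 + (1/6)P_{Streamly}) ⇒ (35/36)P_{Streamly} = 2849/36, so P_{Streamly} = 81.4.
Then P_{Vidio} = 443/6 + (1/6)·81.4 = 87.4.
q_{Streamly} = 281 − 3·81.4 + 87.4 = 124.2.
Profit = (81.4 − 40)·124.2 = 5141.88.

5141.88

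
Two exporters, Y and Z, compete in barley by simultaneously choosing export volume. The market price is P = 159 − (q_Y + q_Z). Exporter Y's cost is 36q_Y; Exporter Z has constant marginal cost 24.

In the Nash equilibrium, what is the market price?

73

Exporter Y's profit: π = q_Y(159 − (q_Y + q_Z)) − 36q_Y.
∂π/∂q_Y = 123 − 2q_Y − q_Z = 0, so q_Y = 61.5 − 0.5q_Z.
By the same steps for Z: q_Z = 67.5 − 0.5q_Y.
Solving the two reaction functions simultaneously: (1 − (−0.5)(−0.5))q_Y = 61.5 − 0.5·67.5, so 0.75q_Y = 27.75 and q_Y = 37.
Then q_Z = 67.5 − 0.5·37 = 49.
Equilibrium price: P = 159 − 86 = 73.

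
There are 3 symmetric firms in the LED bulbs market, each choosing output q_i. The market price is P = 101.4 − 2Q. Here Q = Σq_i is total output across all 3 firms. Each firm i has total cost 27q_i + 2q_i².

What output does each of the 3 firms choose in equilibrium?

A representative firm's profit is π_i = q_i(101.4 − 2Q) − 27q_i − 2q_i², with Q = q_i + Σ_{j≠i} q_j.
First-order condition: 74.4 − 8q_i − 2Σ_{j≠i} q_j = 0.
With identical firms, set every q_j = q: then 74.4 − 8q − 4q = 0, i.e. q = 74.4/12 = 6.2.

6.2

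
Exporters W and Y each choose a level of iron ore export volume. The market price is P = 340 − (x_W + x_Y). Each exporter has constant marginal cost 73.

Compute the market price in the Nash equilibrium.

Exporter W's profit: π = x_W(340 − (x_W + x_Y)) − 73x_W.
∂π/∂x_W = 267 − 2x_W − x_Y = 0, so x_W = 133.5 − 0.5x_Y.
The game is symmetric, so in equilibrium x_Y = x_W: the reaction function gives 1.5x_W = 133.5, hence x_W = 89.
Equilibrium price: P = 340 − 178 = 162.

162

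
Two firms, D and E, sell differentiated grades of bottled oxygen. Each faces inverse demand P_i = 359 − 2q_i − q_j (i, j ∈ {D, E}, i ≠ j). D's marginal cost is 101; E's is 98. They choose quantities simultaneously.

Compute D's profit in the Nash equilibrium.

Firm D's profit: π = q_D(359 − 2q_D − q_E) − 101q_D.
∂π/∂q_D = 258 − 4q_D − q_E = 0 ⇒ q_D = 64.5 − 0.25q_E.
Similarly q_E = 65.25 − 0.25q_D.
Substituting the second reaction function into the first: q_D = 64.5 − 0.25(65.25 − 0.25q_D), which gives 0.9375q_D = 48.1875 ⇒ q_D = 51.4.
Then q_E = 65.25 − 0.25·51.4 = 52.4.
P_D = 359 − 2·51.4 − 52.4 = 203.8.
Profit = (203.8 − 101)·51.4 = 5283.92.

5283.92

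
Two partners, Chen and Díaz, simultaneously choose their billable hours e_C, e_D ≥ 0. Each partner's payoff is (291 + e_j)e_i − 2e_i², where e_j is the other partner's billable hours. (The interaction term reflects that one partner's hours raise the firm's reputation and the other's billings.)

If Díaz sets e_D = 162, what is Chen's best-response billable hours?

Chen's payoff is (291 + e_D)e_C − 2e_C².
∂π/∂e_C = 291 + e_D − 4e_C = 0, so e_C = 72.75 + 0.25e_D.
At e_D = 162: e_C = 72.75 + 0.25·162 = 113.25.

113.25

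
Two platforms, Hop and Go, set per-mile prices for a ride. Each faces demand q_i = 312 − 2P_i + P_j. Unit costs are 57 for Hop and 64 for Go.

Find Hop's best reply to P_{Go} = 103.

132.25

Hop's profit: π = (P_{Hop} − 57)(312 − 2P_{Hop} + P_{Go}).
∂π/∂P_{Hop} = 426 − 4P_{Hop} + P_{Go} = 0 ⇒ P_{Hop} = 106.5 + 0.25P_{Go}.
At P_{Go} = 103: P_{Hop} = 106.5 + 0.25·103 = 132.25.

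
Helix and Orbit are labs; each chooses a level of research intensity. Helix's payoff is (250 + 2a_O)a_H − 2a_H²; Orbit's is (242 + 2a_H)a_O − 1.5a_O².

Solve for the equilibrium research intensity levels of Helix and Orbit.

154.25, 183.5

Expanding Helix's payoff: 250a_H + 2a_Oa_H − 2a_H².
∂π/∂a_H = 250 + 2a_O − 4a_H = 0, so a_H = 62.5 + 0.5a_O.
Likewise for Orbit: a_O = 242/3 + (2/3)a_H.
Solving the two reaction functions simultaneously: (1 − (0.5)(2/3))a_H = 62.5 + 0.5·(242/3), so (2/3)a_H = 617/6 and a_H = 154.25.
Then a_O = 242/3 + (2/3)·154.25 = 183.5.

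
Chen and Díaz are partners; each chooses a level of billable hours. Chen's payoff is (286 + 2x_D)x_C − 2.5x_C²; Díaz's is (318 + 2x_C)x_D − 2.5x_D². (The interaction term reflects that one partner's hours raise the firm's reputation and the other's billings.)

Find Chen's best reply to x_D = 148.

116.4

Expanding Chen's payoff: 286x_C + 2x_Dx_C − 2.5x_C².
∂π/∂x_C = 286 + 2x_D − 5x_C = 0, so x_C = 57.2 + 0.4x_D.
At x_D = 148: x_C = 57.2 + 0.4·148 = 116.4.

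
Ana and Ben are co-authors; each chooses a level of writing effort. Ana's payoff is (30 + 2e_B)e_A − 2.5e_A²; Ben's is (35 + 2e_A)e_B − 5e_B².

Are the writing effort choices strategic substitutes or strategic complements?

Expanding Ana's payoff: 30e_A + 2e_Be_A − 2.5e_A².
∂π/∂e_A = 30 + 2e_B − 5e_A = 0, so e_A = 6 + 0.4e_B.
The best-response slope de_A/de_B = 0.4 > 0: the reaction function is upward-sloping, so the choices are strategic complements.

strategic complements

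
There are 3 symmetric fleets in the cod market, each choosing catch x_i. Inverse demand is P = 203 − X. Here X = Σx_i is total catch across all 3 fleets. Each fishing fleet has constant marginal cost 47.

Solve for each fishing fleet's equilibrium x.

39

A representative fishing fleet's profit is π_i = x_i(203 − X) − 47x_i, with X = x_i + Σ_{j≠i} x_j.
First-order condition: 156 − 2x_i − Σ_{j≠i} x_j = 0.
In a symmetric equilibrium every fishing fleet chooses the same x, so Σ_{j≠i} x_j = 2x. The condition becomes 156 − 4x = 0, giving x = 156/4 = 39.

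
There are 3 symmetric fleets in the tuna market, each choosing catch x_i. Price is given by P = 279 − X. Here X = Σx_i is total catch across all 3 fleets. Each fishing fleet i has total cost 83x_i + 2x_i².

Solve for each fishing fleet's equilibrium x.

A representative fishing fleet's profit is π_i = x_i(279 − X) − 83x_i − 2x_i², with X = x_i + Σ_{j≠i} x_j.
First-order condition: 196 − 6x_i − Σ_{j≠i} x_j = 0.
In a symmetric equilibrium every fishing fleet chooses the same x, so Σ_{j≠i} x_j = 2x. The condition becomes 196 − 8x = 0, giving x = 196/8 = 24.5.

24.5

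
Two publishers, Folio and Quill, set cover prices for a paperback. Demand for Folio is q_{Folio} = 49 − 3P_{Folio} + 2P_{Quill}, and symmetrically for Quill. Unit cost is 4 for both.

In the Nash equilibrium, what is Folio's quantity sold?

Folio's profit: π = (P_{Folio} − 4)(49 − 3P_{Folio} + 2P_{Quill}).
∂π/∂P_{Folio} = 61 − 6P_{Folio} + 2P_{Quill} = 0 ⇒ P_{Folio} = 61/6 + (1/3)P_{Quill}.
The game is symmetric, so in equilibrium P_{Quill} = P_{Folio}: the reaction function gives (2/3)P_{Folio} = 61/6, hence P_{Folio} = 15.25.
q_{Folio} = 49 − 3·15.25 + 2·15.25 = 33.75.

33.75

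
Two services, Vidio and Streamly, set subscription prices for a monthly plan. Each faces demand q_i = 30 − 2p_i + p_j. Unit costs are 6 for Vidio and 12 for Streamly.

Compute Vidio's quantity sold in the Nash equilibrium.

Vidio's profit: π = (p_{Vidio} − 6)(30 − 2p_{Vidio} + p_{Streamly}).
∂π/∂p_{Vidio} = 42 − 4p_{Vidio} + p_{Streamly} = 0 ⇒ p_{Vidio} = 10.5 + 0.25p_{Streamly}.
Similarly p_{Streamly} = 13.5 + 0.25p_{Vidio}.
Solving the two reaction functions simultaneously: (1 − (0.25)(0.25))p_{Vidio} = 10.5 + 0.25·13.5, so 0.9375p_{Vidio} = 13.875 and p_{Vidio} = 14.8.
Then p_{Streamly} = 13.5 + 0.25·14.8 = 17.2.
q_{Vidio} = 30 − 2·14.8 + 17.2 = 17.6.

17.6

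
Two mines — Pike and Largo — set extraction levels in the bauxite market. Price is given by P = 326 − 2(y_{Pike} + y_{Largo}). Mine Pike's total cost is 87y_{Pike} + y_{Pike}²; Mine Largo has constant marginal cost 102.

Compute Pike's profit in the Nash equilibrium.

1935.48

Mine Pike's profit: π = y_{Pike}(326 − 2(y_{Pike} + y_{Largo})) − 87y_{Pike} − y_{Pike}².
∂π/∂y_{Pike} = 239 − 6y_{Pike} − 2y_{Largo} = 0, so y_{Pike} = 239/6 − (1/3)y_{Largo}.
For Largo: ∂π/∂y_{Largo} = 224 − 4y_{Largo} − 2y_{Pike} = 0 ⇒ y_{Largo} = 56 − 0.5y_{Pike}.
Substituting the second reaction function into the first: y_{Pike} = 239/6 − (1/3)(56 − 0.5y_{Pike}), which gives (5/6)y_{Pike} = 127/6 ⇒ y_{Pike} = 25.4.
Then y_{Largo} = 56 − 0.5·25.4 = 43.3.
Price P = 326 − 2·68.7 = 188.6.
Pike's profit: (188.6 − 87)·25.4 − (25.4)² = 1935.48.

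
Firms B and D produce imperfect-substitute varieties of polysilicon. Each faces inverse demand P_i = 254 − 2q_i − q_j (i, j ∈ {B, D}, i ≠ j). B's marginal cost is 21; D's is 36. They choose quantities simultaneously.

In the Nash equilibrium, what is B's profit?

4531.52

Firm B's profit: π = q_B(254 − 2q_B − q_D) − 21q_B.
∂π/∂q_B = 233 − 4q_B − q_D = 0 ⇒ q_B = 58.25 − 0.25q_D.
Similarly q_D = 54.5 − 0.25q_B.
Solving the two reaction functions simultaneously: (1 − (−0.25)(−0.25))q_B = 58.25 − 0.25·54.5, so 0.9375q_B = 44.625 and q_B = 47.6.
Then q_D = 54.5 − 0.25·47.6 = 42.6.
P_B = 254 − 2·47.6 − 42.6 = 116.2.
Profit = (116.2 − 21)·47.6 = 4531.52.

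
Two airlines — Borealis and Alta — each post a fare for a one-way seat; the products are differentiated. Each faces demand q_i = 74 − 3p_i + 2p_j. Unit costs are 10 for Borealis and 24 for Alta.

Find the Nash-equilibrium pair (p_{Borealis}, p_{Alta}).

Borealis's profit: π = (p_{Borealis} − 10)(74 − 3p_{Borealis} + 2p_{Alta}).
∂π/∂p_{Borealis} = 104 − 6p_{Borealis} + 2p_{Alta} = 0 ⇒ p_{Borealis} = 52/3 + (1/3)p_{Alta}.
Similarly p_{Alta} = 73/3 + (1/3)p_{Borealis}.
Substituting the second reaction function into the first: p_{Borealis} = 52/3 + (1/3)(73/3 + (1/3)p_{Borealis}), which gives (8/9)p_{Borealis} = 229/9 ⇒ p_{Borealis} = 28.625.
Then p_{Alta} = 73/3 + (1/3)·28.625 = 33.875.

28.625, 33.875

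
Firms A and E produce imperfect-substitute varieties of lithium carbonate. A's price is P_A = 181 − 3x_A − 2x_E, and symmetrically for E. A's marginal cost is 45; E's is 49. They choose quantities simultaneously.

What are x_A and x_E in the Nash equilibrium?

17.25, 16.25

Firm A's profit: π = x_A(181 − 3x_A − 2x_E) − 45x_A.
∂π/∂x_A = 136 − 6x_A − 2x_E = 0 ⇒ x_A = 68/3 − (1/3)x_E.
Similarly x_E = 22 − (1/3)x_A.
Substituting the second reaction function into the first: x_A = 68/3 − (1/3)(22 − (1/3)x_A), which gives (8/9)x_A = 46/3 ⇒ x_A = 17.25.
Then x_E = 22 − (1/3)·17.25 = 16.25.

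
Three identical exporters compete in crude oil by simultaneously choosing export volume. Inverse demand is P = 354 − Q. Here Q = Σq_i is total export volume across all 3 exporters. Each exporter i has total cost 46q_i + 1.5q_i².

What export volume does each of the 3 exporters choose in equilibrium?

A representative exporter's profit is π_i = q_i(354 − Q) − 46q_i − 1.5q_i², with Q = q_i + Σ_{j≠i} q_j.
First-order condition: 308 − 5q_i − Σ_{j≠i} q_j = 0.
With identical exporters, set every q_j = q: then 308 − 5q − 2q = 0, i.e. q = 308/7 = 44.

44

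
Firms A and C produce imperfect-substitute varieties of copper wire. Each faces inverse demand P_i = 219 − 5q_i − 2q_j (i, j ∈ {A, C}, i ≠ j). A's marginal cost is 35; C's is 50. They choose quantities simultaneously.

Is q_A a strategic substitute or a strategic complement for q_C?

Firm A's profit: π = q_A(219 − 5q_A − 2q_C) − 35q_A.
∂π/∂q_A = 184 − 10q_A − 2q_C = 0 ⇒ q_A = 18.4 − 0.2q_C.
The best-response slope dq_A/dq_C = −0.2 < 0: the reaction function is downward-sloping, so the choices are strategic substitutes.

strategic substitutes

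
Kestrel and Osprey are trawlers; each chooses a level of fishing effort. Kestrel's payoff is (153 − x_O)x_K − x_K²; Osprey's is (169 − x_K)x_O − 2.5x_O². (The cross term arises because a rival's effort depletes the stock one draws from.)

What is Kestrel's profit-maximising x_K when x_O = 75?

Expanding Kestrel's payoff: 153x_K − x_Ox_K − x_K².
∂π/∂x_K = 153 − x_O − 2x_K = 0, so x_K = 76.5 − 0.5x_O.
At x_O = 75: x_K = 76.5 − 0.5·75 = 39.

39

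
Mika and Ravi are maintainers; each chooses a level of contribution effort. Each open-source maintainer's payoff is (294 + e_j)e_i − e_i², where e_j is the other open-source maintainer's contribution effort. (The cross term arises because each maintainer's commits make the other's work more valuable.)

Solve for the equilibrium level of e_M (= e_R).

294

Mika's payoff is (294 + e_R)e_M − e_M².
∂π/∂e_M = 294 + e_R − 2e_M = 0, so e_M = 147 + 0.5e_R.
The game is symmetric, so in equilibrium e_R = e_M: the reaction function gives 0.5e_M = 147, hence e_M = 294.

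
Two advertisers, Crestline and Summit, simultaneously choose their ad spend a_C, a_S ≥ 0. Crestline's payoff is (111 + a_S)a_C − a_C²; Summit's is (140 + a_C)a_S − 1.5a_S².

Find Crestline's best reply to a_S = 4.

Expanding Crestline's payoff: 111a_C + a_Sa_C − a_C².
∂π/∂a_C = 111 + a_S − 2a_C = 0, so a_C = 55.5 + 0.5a_S.
At a_S = 4: a_C = 55.5 + 0.5·4 = 57.5.

57.5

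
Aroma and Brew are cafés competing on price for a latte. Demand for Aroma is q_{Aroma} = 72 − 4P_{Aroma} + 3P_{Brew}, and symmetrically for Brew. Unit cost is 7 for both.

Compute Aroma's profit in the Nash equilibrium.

676

Aroma's profit: π = (P_{Aroma} − 7)(72 − 4P_{Aroma} + 3P_{Brew}).
∂π/∂P_{Aroma} = 100 − 8P_{Aroma} + 3P_{Brew} = 0 ⇒ P_{Aroma} = 12.5 + 0.375P_{Brew}.
Setting P_{Aroma} = P_{Brew} in the reaction function: P_{Aroma} = 12.5 + 0.375P_{Aroma}, so P_{Aroma} = 12.5 / 0.625 = 20.
q_{Aroma} = 72 − 4·20 + 3·20 = 52.
Profit = (20 − 7)·52 = 676.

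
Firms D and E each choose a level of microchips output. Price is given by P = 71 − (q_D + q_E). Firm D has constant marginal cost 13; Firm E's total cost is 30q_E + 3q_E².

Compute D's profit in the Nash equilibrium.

Firm D's profit: π = q_D(71 − (q_D + q_E)) − 13q_D.
∂π/∂q_D = 58 − 2q_D − q_E = 0, so q_D = 29 − 0.5q_E.
For E: ∂π/∂q_E = 41 − 8q_E − q_D = 0 ⇒ q_E = 5.125 − 0.125q_D.
Solving the two reaction functions simultaneously: (1 − (−0.5)(−0.125))q_D = 29 − 0.5·5.125, so 0.9375q_D = 26.4375 and q_D = 28.2.
Then q_E = 5.125 − 0.125·28.2 = 1.6.
Price P = 71 − 29.8 = 41.2.
D's profit: (41.2 − 13)·28.2 = 795.24.

795.24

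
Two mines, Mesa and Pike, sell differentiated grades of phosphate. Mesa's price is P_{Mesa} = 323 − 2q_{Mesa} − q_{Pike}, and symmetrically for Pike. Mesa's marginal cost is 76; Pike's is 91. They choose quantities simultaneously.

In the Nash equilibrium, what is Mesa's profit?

Mine Mesa's profit: π = q_{Mesa}(323 − 2q_{Mesa} − q_{Pike}) − 76q_{Mesa}.
∂π/∂q_{Mesa} = 247 − 4q_{Mesa} − q_{Pike} = 0 ⇒ q_{Mesa} = 61.75 − 0.25q_{Pike}.
Similarly q_{Pike} = 58 − 0.25q_{Mesa}.
Solving the two reaction functions simultaneously: (1 − (−0.25)(−0.25))q_{Mesa} = 61.75 − 0.25·58, so 0.9375q_{Mesa} = 47.25 and q_{Mesa} = 50.4.
Then q_{Pike} = 58 − 0.25·50.4 = 45.4.
P_{Mesa} = 323 − 2·50.4 − 45.4 = 176.8.
Profit = (176.8 − 76)·50.4 = 5080.32.

5080.32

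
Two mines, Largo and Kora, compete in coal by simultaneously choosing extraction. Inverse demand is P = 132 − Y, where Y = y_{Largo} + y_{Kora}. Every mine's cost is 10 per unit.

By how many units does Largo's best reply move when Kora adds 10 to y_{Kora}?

Mine Largo's profit: π = y_{Largo}(132 − (y_{Largo} + y_{Kora})) − 10y_{Largo}.
∂π/∂y_{Largo} = 122 − 2y_{Largo} − y_{Kora} = 0, so y_{Largo} = 61 − 0.5y_{Kora}.
The reaction-function slope is −0.5, so a 10-unit rise in y_{Kora} moves y_{Largo} by −0.5 × 10 = −5. Largo's best response falls — the actions are strategic substitutes.

-5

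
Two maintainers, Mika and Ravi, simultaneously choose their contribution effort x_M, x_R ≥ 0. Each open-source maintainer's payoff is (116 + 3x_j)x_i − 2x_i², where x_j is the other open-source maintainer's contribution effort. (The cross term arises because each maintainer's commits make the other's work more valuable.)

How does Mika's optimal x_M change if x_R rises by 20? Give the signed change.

Mika's payoff is (116 + 3x_R)x_M − 2x_M².
∂π/∂x_M = 116 + 3x_R − 4x_M = 0, so x_M = 29 + 0.75x_R.
The reaction-function slope is 0.75, so a 20-unit rise in x_R moves x_M by 0.75 × 20 = 15. Mika's best response rises — the actions are strategic complements.

15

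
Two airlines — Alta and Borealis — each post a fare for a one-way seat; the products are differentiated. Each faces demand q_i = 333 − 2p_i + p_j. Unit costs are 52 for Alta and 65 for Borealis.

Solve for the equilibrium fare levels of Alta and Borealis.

147.4, 152.6

Alta's profit: π = (p_{Alta} − 52)(333 − 2p_{Alta} + p_{Borealis}).
∂π/∂p_{Alta} = 437 − 4p_{Alta} + p_{Borealis} = 0 ⇒ p_{Alta} = 109.25 + 0.25p_{Borealis}.
Similarly p_{Borealis} = 115.75 + 0.25p_{Alta}.
Plugging p_{Borealis} into Alta's best response: p_{Alta} = 109.25 + 0.25(115.75 + 0.25p_{Alta}) ⇒ 0.9375p_{Alta} = 138.1875, so p_{Alta} = 147.4.
Then p_{Borealis} = 115.75 + 0.25·147.4 = 152.6.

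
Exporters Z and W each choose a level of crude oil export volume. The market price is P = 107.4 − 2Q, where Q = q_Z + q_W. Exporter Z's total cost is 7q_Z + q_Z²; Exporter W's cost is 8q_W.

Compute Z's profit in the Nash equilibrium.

308.4588

Exporter Z's profit: π = q_Z(107.4 − 2(q_Z + q_W)) − 7q_Z − q_Z².
∂π/∂q_Z = 100.4 − 6q_Z − 2q_W = 0, so q_Z = 251/15 − (1/3)q_W.
For W: ∂π/∂q_W = 99.4 − 4q_W − 2q_Z = 0 ⇒ q_W = 24.85 − 0.5q_Z.
Plugging q_W into Z's best response: q_Z = 251/15 − (1/3)(24.85 − 0.5q_Z) ⇒ (5/6)q_Z = 8.45, so q_Z = 10.14.
Then q_W = 24.85 − 0.5·10.14 = 19.78.
Price P = 107.4 − 2·29.92 = 47.56.
Z's profit: (47.56 − 7)·10.14 − (10.14)² = 308.4588.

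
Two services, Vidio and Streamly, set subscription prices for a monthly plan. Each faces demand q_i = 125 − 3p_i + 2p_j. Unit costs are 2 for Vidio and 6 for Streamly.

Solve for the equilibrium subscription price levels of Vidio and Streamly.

Vidio's profit: π = (p_{Vidio} − 2)(125 − 3p_{Vidio} + 2p_{Streamly}).
∂π/∂p_{Vidio} = 131 − 6p_{Vidio} + 2p_{Streamly} = 0 ⇒ p_{Vidio} = 131/6 + (1/3)p_{Streamly}.
Similarly p_{Streamly} = 143/6 + (1/3)p_{Vidio}.
Solving the two reaction functions simultaneously: (1 − (1/3)(1/3))p_{Vidio} = 131/6 + (1/3)·(143/6), so (8/9)p_{Vidio} = 268/9 and p_{Vidio} = 33.5.
Then p_{Streamly} = 143/6 + (1/3)·33.5 = 35.

33.5, 35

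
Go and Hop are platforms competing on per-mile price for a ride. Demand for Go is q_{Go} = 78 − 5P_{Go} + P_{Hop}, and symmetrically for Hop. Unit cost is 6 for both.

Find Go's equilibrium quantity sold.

Go's profit: π = (P_{Go} − 6)(78 − 5P_{Go} + P_{Hop}).
∂π/∂P_{Go} = 108 − 10P_{Go} + P_{Hop} = 0 ⇒ P_{Go} = 10.8 + 0.1P_{Hop}.
By symmetry P_{Hop} = P_{Go}; substituting into the reaction function, 0.9P_{Go} = 10.8 and P_{Go} = 12.
q_{Go} = 78 − 5·12 + 12 = 30.

30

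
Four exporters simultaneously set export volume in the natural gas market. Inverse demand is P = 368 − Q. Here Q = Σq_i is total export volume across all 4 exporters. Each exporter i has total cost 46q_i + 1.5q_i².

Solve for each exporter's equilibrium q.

40.25

A representative exporter's profit is π_i = q_i(368 − Q) − 46q_i − 1.5q_i², with Q = q_i + Σ_{j≠i} q_j.
First-order condition: 322 − 5q_i − Σ_{j≠i} q_j = 0.
In a symmetric equilibrium every exporter chooses the same q, so Σ_{j≠i} q_j = 3q. The condition becomes 322 − 8q = 0, giving q = 322/8 = 40.25.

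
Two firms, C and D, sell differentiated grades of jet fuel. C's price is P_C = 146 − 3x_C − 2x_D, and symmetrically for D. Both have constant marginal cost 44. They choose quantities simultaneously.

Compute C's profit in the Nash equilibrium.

487.6875

Firm C's profit: π = x_C(146 − 3x_C − 2x_D) − 44x_C.
∂π/∂x_C = 102 − 6x_C − 2x_D = 0 ⇒ x_C = 17 − (1/3)x_D.
The game is symmetric, so in equilibrium x_D = x_C: the reaction function gives (4/3)x_C = 17, hence x_C = 12.75.
P_C = 146 − 3·12.75 − 2·12.75 = 82.25.
Profit = (82.25 − 44)·12.75 = 487.6875.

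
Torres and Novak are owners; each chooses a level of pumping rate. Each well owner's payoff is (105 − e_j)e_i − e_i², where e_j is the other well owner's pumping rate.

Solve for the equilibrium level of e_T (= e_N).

Torres's payoff is (105 − e_N)e_T − e_T².
∂π/∂e_T = 105 − e_N − 2e_T = 0, so e_T = 52.5 − 0.5e_N.
Setting e_T = e_N in the reaction function: e_T = 52.5 − 0.5e_T, so e_T = 52.5 / 1.5 = 35.

35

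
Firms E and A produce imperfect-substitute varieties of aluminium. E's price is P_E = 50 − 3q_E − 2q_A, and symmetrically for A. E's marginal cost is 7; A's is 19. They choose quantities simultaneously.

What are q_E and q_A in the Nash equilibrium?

Firm E's profit: π = q_E(50 − 3q_E − 2q_A) − 7q_E.
∂π/∂q_E = 43 − 6q_E − 2q_A = 0 ⇒ q_E = 43/6 − (1/3)q_A.
Similarly q_A = 31/6 − (1/3)q_E.
Solving the two reaction functions simultaneously: (1 − (−1/3)(−1/3))q_E = 43/6 − (1/3)·(31/6), so (8/9)q_E = 49/9 and q_E = 6.125.
Then q_A = 31/6 − (1/3)·6.125 = 3.125.

6.125, 3.125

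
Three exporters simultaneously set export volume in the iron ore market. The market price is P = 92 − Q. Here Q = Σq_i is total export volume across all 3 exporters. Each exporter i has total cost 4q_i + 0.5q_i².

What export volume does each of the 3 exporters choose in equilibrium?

A representative exporter's profit is π_i = q_i(92 − Q) − 4q_i − 0.5q_i², with Q = q_i + Σ_{j≠i} q_j.
First-order condition: 88 − 3q_i − Σ_{j≠i} q_j = 0.
Imposing symmetry (q_j = q for all j) turns Σ_{j≠i} q_j into 2q, so 88 = 5q and q = 17.6.

17.6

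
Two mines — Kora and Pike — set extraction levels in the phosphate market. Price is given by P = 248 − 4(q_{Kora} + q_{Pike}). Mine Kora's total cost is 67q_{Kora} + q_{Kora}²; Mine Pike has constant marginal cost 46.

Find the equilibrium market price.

Mine Kora's profit: π = q_{Kora}(248 − 4(q_{Kora} + q_{Pike})) − 67q_{Kora} − q_{Kora}².
∂π/∂q_{Kora} = 181 − 10q_{Kora} − 4q_{Pike} = 0, so q_{Kora} = 18.1 − 0.4q_{Pike}.
For Pike: ∂π/∂q_{Pike} = 202 − 8q_{Pike} − 4q_{Kora} = 0 ⇒ q_{Pike} = 25.25 − 0.5q_{Kora}.
Solving the two reaction functions simultaneously: (1 − (−0.4)(−0.5))q_{Kora} = 18.1 − 0.4·25.25, so 0.8q_{Kora} = 8 and q_{Kora} = 10.
Then q_{Pike} = 25.25 − 0.5·10 = 20.25.
Equilibrium price: P = 248 − 4·30.25 = 127.

127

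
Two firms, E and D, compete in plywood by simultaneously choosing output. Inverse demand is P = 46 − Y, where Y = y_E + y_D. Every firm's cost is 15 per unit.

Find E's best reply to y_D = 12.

9.5

Firm E's profit: π = y_E(46 − (y_E + y_D)) − 15y_E.
∂π/∂y_E = 31 − 2y_E − y_D = 0, so y_E = 15.5 − 0.5y_D.
At y_D = 12: y_E = 15.5 − 0.5·12 = 9.5.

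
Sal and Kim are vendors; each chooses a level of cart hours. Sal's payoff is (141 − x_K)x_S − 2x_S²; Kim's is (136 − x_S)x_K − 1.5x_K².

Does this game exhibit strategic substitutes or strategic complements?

Expanding Sal's payoff: 141x_S − x_Kx_S − 2x_S².
∂π/∂x_S = 141 − x_K − 4x_S = 0, so x_S = 35.25 − 0.25x_K.
The best-response slope dx_S/dx_K = −0.25 < 0: the reaction function is downward-sloping, so the choices are strategic substitutes.

strategic substitutes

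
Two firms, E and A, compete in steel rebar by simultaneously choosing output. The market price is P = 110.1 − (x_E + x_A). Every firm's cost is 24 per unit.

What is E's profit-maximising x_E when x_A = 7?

Firm E's profit: π = x_E(110.1 − (x_E + x_A)) − 24x_E.
∂π/∂x_E = 86.1 − 2x_E − x_A = 0, so x_E = 43.05 − 0.5x_A.
At x_A = 7: x_E = 43.05 − 0.5·7 = 39.55.

39.55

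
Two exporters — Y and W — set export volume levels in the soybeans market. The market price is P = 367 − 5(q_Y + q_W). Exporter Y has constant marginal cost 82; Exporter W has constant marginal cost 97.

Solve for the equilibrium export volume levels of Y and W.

Exporter Y's profit: π = q_Y(367 − 5(q_Y + q_W)) − 82q_Y.
∂π/∂q_Y = 285 − 10q_Y − 5q_W = 0, so q_Y = 28.5 − 0.5q_W.
By the same steps for W: q_W = 27 − 0.5q_Y.
Solving the two reaction functions simultaneously: (1 − (−0.5)(−0.5))q_Y = 28.5 − 0.5·27, so 0.75q_Y = 15 and q_Y = 20.
Then q_W = 27 − 0.5·20 = 17.

20, 17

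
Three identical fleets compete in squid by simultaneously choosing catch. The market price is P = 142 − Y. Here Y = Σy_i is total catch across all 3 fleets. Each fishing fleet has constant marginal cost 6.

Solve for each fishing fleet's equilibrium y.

34

A representative fishing fleet's profit is π_i = y_i(142 − Y) − 6y_i, with Y = y_i + Σ_{j≠i} y_j.
First-order condition: 136 − 2y_i − Σ_{j≠i} y_j = 0.
With identical fishing fleets, set every y_j = y: then 136 − 2y − 2y = 0, i.e. y = 136/4 = 34.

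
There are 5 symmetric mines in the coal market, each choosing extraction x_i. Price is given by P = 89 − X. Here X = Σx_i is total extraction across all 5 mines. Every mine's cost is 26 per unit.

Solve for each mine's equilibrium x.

10.5

A representative mine's profit is π_i = x_i(89 − X) − 26x_i, with X = x_i + Σ_{j≠i} x_j.
First-order condition: 63 − 2x_i − Σ_{j≠i} x_j = 0.
Imposing symmetry (x_j = x for all j) turns Σ_{j≠i} x_j into 4x, so 63 = 6x and x = 10.5.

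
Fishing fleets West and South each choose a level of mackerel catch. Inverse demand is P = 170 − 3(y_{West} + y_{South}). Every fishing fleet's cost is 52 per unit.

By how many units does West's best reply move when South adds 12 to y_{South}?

-6

Fishing fleet West's profit: π = y_{West}(170 − 3(y_{West} + y_{South})) − 52y_{West}.
∂π/∂y_{West} = 118 − 6y_{West} − 3y_{South} = 0, so y_{West} = 59/3 − 0.5y_{South}.
The reaction-function slope is −0.5, so a 12-unit rise in y_{South} moves y_{West} by −0.5 × 12 = −6. West's best response falls — the actions are strategic substitutes.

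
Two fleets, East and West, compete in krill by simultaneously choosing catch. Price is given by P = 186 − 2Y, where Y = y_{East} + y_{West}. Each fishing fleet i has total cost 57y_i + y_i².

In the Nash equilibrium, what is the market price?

Fishing fleet East's profit: π = y_{East}(186 − 2(y_{East} + y_{West})) − 57y_{East} − y_{East}².
∂π/∂y_{East} = 129 − 6y_{East} − 2y_{West} = 0, so y_{East} = 21.5 − (1/3)y_{West}.
Setting y_{East} = y_{West} in the reaction function: y_{East} = 21.5 − (1/3)y_{East}, so y_{East} = 21.5 / (4/3) = 16.125.
Equilibrium price: P = 186 − 2·32.25 = 121.5.

121.5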